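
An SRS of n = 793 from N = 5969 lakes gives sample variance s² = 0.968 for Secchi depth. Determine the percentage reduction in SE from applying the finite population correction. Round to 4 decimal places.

6.8793

f = n/N = 793/5969 = 0.13285307.
SE_no-fpc = √(s²/n) = 0.034938245; SE_fpc = √((1−f)s²/n) = 0.032534747.
Ratio = √(1−f) = 0.93120724. Reduction = 100·(1 − 0.93120724) = 6.8793%.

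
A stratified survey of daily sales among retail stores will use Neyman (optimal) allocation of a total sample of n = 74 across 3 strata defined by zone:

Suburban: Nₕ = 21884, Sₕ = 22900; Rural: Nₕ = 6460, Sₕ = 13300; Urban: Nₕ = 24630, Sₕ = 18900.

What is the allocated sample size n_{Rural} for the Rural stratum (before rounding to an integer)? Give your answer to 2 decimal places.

6.04

Neyman allocation: nₕ = n·NₕSₕ / Σⱼ NⱼSⱼ.
Σ NⱼSⱼ = 21884·22900 + 6460·13300 + 24630·18900 = 1.0525686 × 10^9.
n_{Rural} = 74·6460·13300 / (1.0525686 × 10^9) = 6.04.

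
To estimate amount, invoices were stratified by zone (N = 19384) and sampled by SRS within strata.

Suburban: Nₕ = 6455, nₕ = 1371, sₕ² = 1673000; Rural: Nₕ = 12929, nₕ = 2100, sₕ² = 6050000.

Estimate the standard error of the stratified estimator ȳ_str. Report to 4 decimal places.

34.3523

Var(ȳ_str) = Σₕ Wₕ²(1 − fₕ)sₕ²/nₕ with Wₕ = Nₕ/N, N = 19384.
Suburban: Wₕ = 0.33300660; term = 0.33300660²·(1 − 0.21239349)·1673000/1371 = 106.57945.
Rural: Wₕ = 0.66699340; term = 0.66699340²·(1 − 0.16242555)·6050000/2100 = 1073.5013.
Sum = 1180.0808.
SE = √(1180.0808) = 34.3523.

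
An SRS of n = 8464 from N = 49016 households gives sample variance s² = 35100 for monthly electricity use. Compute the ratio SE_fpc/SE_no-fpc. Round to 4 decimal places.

f = n/N = 8464/49016 = 0.17267831.
SE_no-fpc = √(s²/n) = 2.0364124; SE_fpc = √((1−f)s²/n) = 1.8522642.
Ratio = √(1−f) = 0.90957226.

0.9096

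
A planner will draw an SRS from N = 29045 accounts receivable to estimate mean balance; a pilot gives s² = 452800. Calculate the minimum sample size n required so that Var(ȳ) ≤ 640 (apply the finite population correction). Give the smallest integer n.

691

Without fpc, n₀ = s²/D = 452800/640 = 707.5000.
With fpc, (1 − n/N)·s²/n ≤ D requires n ≥ n₀/(1 + n₀/N) = 707.5000/(1 + 707.5000/29045) = 690.6760.
Rounding up, n = 691.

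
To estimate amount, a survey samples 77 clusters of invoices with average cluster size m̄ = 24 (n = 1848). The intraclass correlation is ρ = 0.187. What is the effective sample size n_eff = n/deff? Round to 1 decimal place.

348.6

deff = 1 + (24 − 1)·0.187 = 1 + 4.301 = 5.301.
n_eff = 1848 / 5.301 = 348.6.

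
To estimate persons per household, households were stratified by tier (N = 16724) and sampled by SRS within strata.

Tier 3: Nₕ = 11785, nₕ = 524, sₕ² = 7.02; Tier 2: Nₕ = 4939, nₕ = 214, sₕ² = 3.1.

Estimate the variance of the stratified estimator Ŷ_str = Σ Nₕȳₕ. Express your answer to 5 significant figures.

Var(Ŷ_str) = Σₕ Nₕ²(1 − fₕ)sₕ²/nₕ.
Tier 3: 11785²·(1 − 524/11785)·7.02/524 = 1.7779206 × 10^6.
Tier 2: 4939²·(1 − 214/4939)·3.1/214 = 338056.09.
Sum = 2.1159767 × 10^6.

2.1160 × 10^6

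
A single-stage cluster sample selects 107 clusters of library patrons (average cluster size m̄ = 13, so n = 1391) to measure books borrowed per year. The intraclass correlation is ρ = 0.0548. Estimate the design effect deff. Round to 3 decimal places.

1.658

deff = 1 + (13 − 1)·0.0548 = 1 + 0.6576 = 1.6576.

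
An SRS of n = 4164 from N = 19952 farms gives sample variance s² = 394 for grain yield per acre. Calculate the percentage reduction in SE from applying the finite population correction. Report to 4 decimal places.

11.0450

f = n/N = 4164/19952 = 0.20870088.
SE_no-fpc = √(s²/n) = 0.30760455; SE_fpc = √((1−f)s²/n) = 0.27362961.
Ratio = √(1−f) = 0.88954995. Reduction = 100·(1 − 0.88954995) = 11.0450%.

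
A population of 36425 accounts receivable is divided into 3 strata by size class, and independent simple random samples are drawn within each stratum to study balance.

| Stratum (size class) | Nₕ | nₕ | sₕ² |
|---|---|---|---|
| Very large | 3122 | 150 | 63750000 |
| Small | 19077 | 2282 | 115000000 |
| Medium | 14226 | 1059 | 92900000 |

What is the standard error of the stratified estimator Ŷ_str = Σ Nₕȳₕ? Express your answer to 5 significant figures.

Var(Ŷ_str) = Σₕ Nₕ²(1 − fₕ)sₕ²/nₕ.
Very large: 3122²·(1 − 150/3122)·63750000/150 = 3.9433982 × 10^12.
Small: 19077²·(1 − 2282/19077)·115000000/2282 = 1.6146273 × 10^13.
Medium: 14226²·(1 − 1059/14226)·92900000/1059 = 1.6431961 × 10^13.
Sum = 3.6521632 × 10^13.
SE = √(3.6521632 × 10^13) = 6.0433 × 10^6.

6.0433 × 10^6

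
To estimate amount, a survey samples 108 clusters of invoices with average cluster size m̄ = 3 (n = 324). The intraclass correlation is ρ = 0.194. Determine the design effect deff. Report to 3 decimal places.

deff = 1 + (3 − 1)·0.194 = 1 + 0.388 = 1.388.

1.388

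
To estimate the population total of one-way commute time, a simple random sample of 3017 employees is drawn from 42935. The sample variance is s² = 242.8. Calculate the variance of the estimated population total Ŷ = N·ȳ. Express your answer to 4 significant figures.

1.379 × 10^8

Var(Ŷ) = N²·Var(ȳ) = N²·(1 − n/N)·s²/n.
f = 3017/42935 = 0.07026901; Var(ȳ) = 0.92973099·242.8/3017 = 0.074822235.
Var(Ŷ) = 42935² · 0.074822235 = 1.3792837 × 10^8.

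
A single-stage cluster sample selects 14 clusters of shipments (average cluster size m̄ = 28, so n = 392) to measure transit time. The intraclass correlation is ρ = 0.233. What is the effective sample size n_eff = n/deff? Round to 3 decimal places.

deff = 1 + (28 − 1)·0.233 = 1 + 6.291 = 7.291.
n_eff = 392 / 7.291 = 53.765.

53.765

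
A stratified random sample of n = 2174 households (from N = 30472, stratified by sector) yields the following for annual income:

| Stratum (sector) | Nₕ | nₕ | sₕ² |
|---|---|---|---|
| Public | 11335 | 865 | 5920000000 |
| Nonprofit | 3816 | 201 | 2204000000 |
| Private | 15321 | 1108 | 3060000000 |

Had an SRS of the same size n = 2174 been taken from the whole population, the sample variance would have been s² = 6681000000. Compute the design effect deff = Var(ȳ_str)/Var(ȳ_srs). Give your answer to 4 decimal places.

0.5905

Var(ȳ_str) = Σ Wₕ²(1−fₕ)sₕ²/nₕ with Wₕ = Nₕ/30472:
  Public: (11335/30472)²·(1−865/11335)·5920000000/865 = 874725.7
  Nonprofit: (3816/30472)²·(1−201/3816)·2204000000/201 = 162903.45
  Private: (15321/30472)²·(1−1108/15321)·3060000000/1108 = 647668.26
  → Var(ȳ_str) = 1.6852974 × 10^6.
Var(ȳ_srs) = (1 − 2174/30472)·6681000000/2174 = 2.8538866 × 10^6.
deff = (1.6852974 × 10^6) / (2.8538866 × 10^6) = 0.5905.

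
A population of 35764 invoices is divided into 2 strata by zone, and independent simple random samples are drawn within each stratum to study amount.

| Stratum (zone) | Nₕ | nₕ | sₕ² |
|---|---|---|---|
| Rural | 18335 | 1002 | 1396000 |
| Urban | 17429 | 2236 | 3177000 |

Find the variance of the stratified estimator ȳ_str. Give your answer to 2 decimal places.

640.31

Var(ȳ_str) = Σₕ Wₕ²(1 − fₕ)sₕ²/nₕ with Wₕ = Nₕ/N, N = 35764.
Rural: Wₕ = 0.51266637; term = 0.51266637²·(1 − 0.05464958)·1396000/1002 = 346.16263.
Urban: Wₕ = 0.48733363; term = 0.48733363²·(1 − 0.12829193)·3177000/2236 = 294.15027.
Sum = 640.3129.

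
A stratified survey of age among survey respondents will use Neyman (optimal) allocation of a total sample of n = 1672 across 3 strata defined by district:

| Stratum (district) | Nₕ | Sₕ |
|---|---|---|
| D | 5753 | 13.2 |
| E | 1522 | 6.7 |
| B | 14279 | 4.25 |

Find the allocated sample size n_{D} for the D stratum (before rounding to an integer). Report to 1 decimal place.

864.8

Neyman allocation: nₕ = n·NₕSₕ / Σⱼ NⱼSⱼ.
Σ NⱼSⱼ = 5753·13.2 + 1522·6.7 + 14279·4.25 = 146822.75.
n_{D} = 1672·5753·13.2 / 146822.75 = 864.8.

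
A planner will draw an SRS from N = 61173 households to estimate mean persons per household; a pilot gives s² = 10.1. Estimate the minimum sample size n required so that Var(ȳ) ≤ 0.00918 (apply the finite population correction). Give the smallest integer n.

1081

Without fpc, n₀ = s²/D = 10.1/0.00918 = 1100.2179.
With fpc, (1 − n/N)·s²/n ≤ D requires n ≥ n₀/(1 + n₀/N) = 1100.2179/(1 + 1100.2179/61173) = 1080.7797.
Rounding up, n = 1081.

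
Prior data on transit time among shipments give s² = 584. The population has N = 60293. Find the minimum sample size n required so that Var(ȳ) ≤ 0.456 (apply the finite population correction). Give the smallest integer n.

Without fpc, n₀ = s²/D = 584/0.456 = 1280.7018.
With fpc, (1 − n/N)·s²/n ≤ D requires n ≥ n₀/(1 + n₀/N) = 1280.7018/(1 + 1280.7018/60293) = 1254.0639.
Rounding up, n = 1255.

1255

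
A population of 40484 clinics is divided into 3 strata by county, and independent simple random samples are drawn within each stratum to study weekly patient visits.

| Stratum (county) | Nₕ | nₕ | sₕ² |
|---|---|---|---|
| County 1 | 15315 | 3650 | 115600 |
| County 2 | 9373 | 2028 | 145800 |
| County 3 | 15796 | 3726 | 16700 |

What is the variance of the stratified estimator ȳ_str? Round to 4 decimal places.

6.9935

Var(ȳ_str) = Σₕ Wₕ²(1 − fₕ)sₕ²/nₕ with Wₕ = Nₕ/N, N = 40484.
County 1: Wₕ = 0.37829760; term = 0.37829760²·(1 − 0.23832844)·115600/3650 = 3.4522313.
County 2: Wₕ = 0.23152356; term = 0.23152356²·(1 − 0.21636616)·145800/2028 = 3.0199041.
County 3: Wₕ = 0.39017884; term = 0.39017884²·(1 − 0.23588250)·16700/3726 = 0.52138818.
Sum = 6.9935236.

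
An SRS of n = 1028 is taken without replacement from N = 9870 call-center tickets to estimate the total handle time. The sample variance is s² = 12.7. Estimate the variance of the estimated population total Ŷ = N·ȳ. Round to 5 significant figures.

1.0781 × 10^6

Var(Ŷ) = N²·Var(ȳ) = N²·(1 − n/N)·s²/n.
f = 1028/9870 = 0.10415400; Var(ȳ) = 0.89584600·12.7/1028 = 0.011067358.
Var(Ŷ) = 9870² · 0.011067358 = 1.0781477 × 10^6.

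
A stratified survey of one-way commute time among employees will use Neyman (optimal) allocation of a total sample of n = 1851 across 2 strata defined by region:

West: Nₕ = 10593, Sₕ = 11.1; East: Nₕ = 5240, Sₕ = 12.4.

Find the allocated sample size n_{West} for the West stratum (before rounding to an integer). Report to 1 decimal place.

1192.2

Neyman allocation: nₕ = n·NₕSₕ / Σⱼ NⱼSⱼ.
Σ NⱼSⱼ = 10593·11.1 + 5240·12.4 = 182558.3.
n_{West} = 1851·10593·11.1 / 182558.3 = 1192.2.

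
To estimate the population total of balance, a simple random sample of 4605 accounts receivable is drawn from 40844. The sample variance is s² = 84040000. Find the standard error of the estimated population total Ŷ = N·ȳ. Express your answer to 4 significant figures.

5.197 × 10^6

Var(Ŷ) = N²·Var(ȳ) = N²·(1 − n/N)·s²/n.
f = 4605/40844 = 0.11274606; Var(ȳ) = 0.88725394·84040000/4605 = 16192.144.
Var(Ŷ) = 40844² · 16192.144 = 2.7012258 × 10^13.
SE(Ŷ) = √(2.7012258 × 10^13) = 5.197 × 10^6.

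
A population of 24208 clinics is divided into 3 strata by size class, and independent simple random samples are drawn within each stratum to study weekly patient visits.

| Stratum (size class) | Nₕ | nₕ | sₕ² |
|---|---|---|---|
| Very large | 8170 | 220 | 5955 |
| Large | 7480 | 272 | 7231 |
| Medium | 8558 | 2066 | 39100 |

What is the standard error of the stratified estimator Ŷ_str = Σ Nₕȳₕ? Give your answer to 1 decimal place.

Var(Ŷ_str) = Σₕ Nₕ²(1 − fₕ)sₕ²/nₕ.
Very large: 8170²·(1 − 220/8170)·5955/220 = 1.758119 × 10^9.
Large: 7480²·(1 − 272/7480)·7231/272 = 1.4333288 × 10^9.
Medium: 8558²·(1 − 2066/8558)·39100/2066 = 1.0514708 × 10^9.
Sum = 4.2429186 × 10^9.
SE = √(4.2429186 × 10^9) = 65137.7.

65137.7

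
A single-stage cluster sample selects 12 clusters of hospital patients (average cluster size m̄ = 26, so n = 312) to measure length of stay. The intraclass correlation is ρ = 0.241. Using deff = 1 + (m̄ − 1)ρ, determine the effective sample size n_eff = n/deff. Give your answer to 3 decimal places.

deff = 1 + (26 − 1)·0.241 = 1 + 6.025 = 7.025.
n_eff = 312 / 7.025 = 44.413.

44.413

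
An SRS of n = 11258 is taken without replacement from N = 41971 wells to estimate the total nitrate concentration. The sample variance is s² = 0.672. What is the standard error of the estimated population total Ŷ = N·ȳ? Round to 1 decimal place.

277.4

Var(Ŷ) = N²·Var(ȳ) = N²·(1 − n/N)·s²/n.
f = 11258/41971 = 0.26823283; Var(ȳ) = 0.73176717·0.672/11258 = 4.3679831 × 10^-5.
Var(Ŷ) = 41971² · (4.3679831 × 10^-5) = 76944.855.
SE(Ŷ) = √(76944.855) = 277.4.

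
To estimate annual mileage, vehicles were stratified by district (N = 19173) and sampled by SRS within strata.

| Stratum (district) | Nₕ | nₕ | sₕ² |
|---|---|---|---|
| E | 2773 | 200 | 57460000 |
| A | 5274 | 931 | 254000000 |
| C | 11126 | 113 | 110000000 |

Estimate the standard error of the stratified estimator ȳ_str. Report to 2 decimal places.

Var(ȳ_str) = Σₕ Wₕ²(1 − fₕ)sₕ²/nₕ with Wₕ = Nₕ/N, N = 19173.
E: Wₕ = 0.14463047; term = 0.14463047²·(1 − 0.07212405)·57460000/200 = 5576.2872.
A: Wₕ = 0.27507432; term = 0.27507432²·(1 − 0.17652636)·254000000/931 = 16999.41.
C: Wₕ = 0.58029521; term = 0.58029521²·(1 − 0.01015639)·110000000/113 = 324473.17.
Sum = 347048.87.
SE = √(347048.87) = 589.11.

589.11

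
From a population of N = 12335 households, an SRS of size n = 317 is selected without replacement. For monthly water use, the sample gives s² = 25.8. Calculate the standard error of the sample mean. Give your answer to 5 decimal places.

Under SRS without replacement, Var(ȳ) = (1 − f)·s²/n with f = n/N = 317/12335 = 0.02569923.
Var(ȳ) = (1 − 0.02569923)·25.8/317 = 0.97430077·0.081388013 = 0.079296403.
SE(ȳ) = √(0.079296403) = 0.28160.

0.28160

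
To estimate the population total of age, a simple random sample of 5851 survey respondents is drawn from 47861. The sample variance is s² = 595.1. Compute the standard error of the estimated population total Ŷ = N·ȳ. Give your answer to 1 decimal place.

Var(Ŷ) = N²·Var(ȳ) = N²·(1 − n/N)·s²/n.
f = 5851/47861 = 0.12224985; Var(ȳ) = 0.87775015·595.1/5851 = 0.089275186.
Var(Ŷ) = 47861² · 0.089275186 = 2.0450047 × 10^8.
SE(Ŷ) = √(2.0450047 × 10^8) = 14300.4.

14300.4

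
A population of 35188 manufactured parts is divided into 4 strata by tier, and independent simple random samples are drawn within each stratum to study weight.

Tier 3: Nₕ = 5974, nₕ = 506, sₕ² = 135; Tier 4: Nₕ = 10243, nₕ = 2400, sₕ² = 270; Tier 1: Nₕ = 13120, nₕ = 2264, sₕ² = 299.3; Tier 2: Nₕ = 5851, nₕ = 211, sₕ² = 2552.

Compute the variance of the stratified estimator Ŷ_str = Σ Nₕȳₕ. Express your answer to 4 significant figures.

4.357 × 10^8

Var(Ŷ_str) = Σₕ Nₕ²(1 − fₕ)sₕ²/nₕ.
Tier 3: 5974²·(1 − 506/5974)·135/506 = 8.7151923 × 10^6.
Tier 4: 10243²·(1 − 2400/10243)·270/2400 = 9.037783 × 10^6.
Tier 1: 13120²·(1 − 2264/13120)·299.3/2264 = 1.8829291 × 10^7.
Tier 2: 5851²·(1 − 211/5851)·2552/211 = 3.9912361 × 10^8.
Sum = 4.3570588 × 10^8.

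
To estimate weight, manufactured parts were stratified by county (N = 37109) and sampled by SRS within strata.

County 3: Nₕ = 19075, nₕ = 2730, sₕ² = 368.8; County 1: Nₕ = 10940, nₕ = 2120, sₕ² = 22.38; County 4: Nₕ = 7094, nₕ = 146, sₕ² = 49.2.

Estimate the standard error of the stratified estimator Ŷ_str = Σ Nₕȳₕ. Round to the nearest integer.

Var(Ŷ_str) = Σₕ Nₕ²(1 − fₕ)sₕ²/nₕ.
County 3: 19075²·(1 − 2730/19075)·368.8/2730 = 4.2118969 × 10^7.
County 1: 10940²·(1 − 2120/10940)·22.38/2120 = 1.0186151 × 10^6.
County 4: 7094²·(1 − 146/7094)·49.2/146 = 1.6609756 × 10^7.
Sum = 5.974734 × 10^7.
SE = √(5.974734 × 10^7) = 7730.

7730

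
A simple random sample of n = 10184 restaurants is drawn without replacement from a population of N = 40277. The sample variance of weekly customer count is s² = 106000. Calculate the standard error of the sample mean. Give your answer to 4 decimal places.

Under SRS without replacement, Var(ȳ) = (1 − f)·s²/n with f = n/N = 10184/40277 = 0.25284902.
Var(ȳ) = (1 − 0.25284902)·106000/10184 = 0.74715098·10.408484 = 7.7767089.
SE(ȳ) = √(7.7767089) = 2.7887.

2.7887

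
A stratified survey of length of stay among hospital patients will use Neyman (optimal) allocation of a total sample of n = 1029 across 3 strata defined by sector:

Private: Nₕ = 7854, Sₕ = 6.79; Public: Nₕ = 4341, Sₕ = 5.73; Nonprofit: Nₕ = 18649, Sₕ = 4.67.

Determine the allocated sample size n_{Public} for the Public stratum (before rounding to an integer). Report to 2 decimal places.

Neyman allocation: nₕ = n·NₕSₕ / Σⱼ NⱼSⱼ.
Σ NⱼSⱼ = 7854·6.79 + 4341·5.73 + 18649·4.67 = 165293.42.
n_{Public} = 1029·4341·5.73 / 165293.42 = 154.85.

154.85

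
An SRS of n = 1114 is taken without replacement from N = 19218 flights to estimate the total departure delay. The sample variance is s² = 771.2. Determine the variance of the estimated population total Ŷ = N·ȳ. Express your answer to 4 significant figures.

2.409 × 10^8

Var(Ŷ) = N²·Var(ȳ) = N²·(1 − n/N)·s²/n.
f = 1114/19218 = 0.05796649; Var(ȳ) = 0.94203351·771.2/1114 = 0.65215103.
Var(Ŷ) = 19218² · 0.65215103 = 2.4085993 × 10^8.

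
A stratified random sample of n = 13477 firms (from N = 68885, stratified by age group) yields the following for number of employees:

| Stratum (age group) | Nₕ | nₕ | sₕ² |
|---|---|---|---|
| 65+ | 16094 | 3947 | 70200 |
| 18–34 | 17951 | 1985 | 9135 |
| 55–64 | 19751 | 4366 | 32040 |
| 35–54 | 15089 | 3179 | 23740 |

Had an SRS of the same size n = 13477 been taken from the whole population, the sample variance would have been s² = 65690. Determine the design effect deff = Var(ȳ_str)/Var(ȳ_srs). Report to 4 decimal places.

Var(ȳ_str) = Σ Wₕ²(1−fₕ)sₕ²/nₕ with Wₕ = Nₕ/68885:
  65+: (16094/68885)²·(1−3947/16094)·70200/3947 = 0.73274639
  18–34: (17951/68885)²·(1−1985/17951)·9135/1985 = 0.27796076
  55–64: (19751/68885)²·(1−4366/19751)·32040/4366 = 0.46994393
  35–54: (15089/68885)²·(1−3179/15089)·23740/3179 = 0.28282193
  → Var(ȳ_str) = 1.763473.
Var(ȳ_srs) = (1 − 13477/68885)·65690/13477 = 3.9206118.
deff = 1.763473 / 3.9206118 = 0.4498.

0.4498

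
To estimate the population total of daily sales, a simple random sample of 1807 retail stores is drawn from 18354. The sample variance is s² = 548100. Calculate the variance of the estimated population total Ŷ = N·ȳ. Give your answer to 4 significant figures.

9.212 × 10^10

Var(Ŷ) = N²·Var(ȳ) = N²·(1 − n/N)·s²/n.
f = 1807/18354 = 0.09845265; Var(ȳ) = 0.90154735·548100/1807 = 273.45772.
Var(Ŷ) = 18354² · 273.45772 = 9.2119515 × 10^10.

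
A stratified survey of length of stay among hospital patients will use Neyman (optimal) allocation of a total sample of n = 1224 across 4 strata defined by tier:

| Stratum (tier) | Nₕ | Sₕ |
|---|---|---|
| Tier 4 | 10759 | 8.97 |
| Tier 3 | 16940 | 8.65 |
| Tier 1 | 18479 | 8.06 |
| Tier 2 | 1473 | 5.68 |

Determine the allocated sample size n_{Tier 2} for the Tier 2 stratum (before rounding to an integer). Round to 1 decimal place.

Neyman allocation: nₕ = n·NₕSₕ / Σⱼ NⱼSⱼ.
Σ NⱼSⱼ = 10759·8.97 + 16940·8.65 + 18479·8.06 + 1473·5.68 = 400346.61.
n_{Tier 2} = 1224·1473·5.68 / 400346.61 = 25.6.

25.6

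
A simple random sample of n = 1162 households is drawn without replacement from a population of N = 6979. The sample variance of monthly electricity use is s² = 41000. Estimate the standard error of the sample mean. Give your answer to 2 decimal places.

Under SRS without replacement, Var(ȳ) = (1 − f)·s²/n with f = n/N = 1162/6979 = 0.16649950.
Var(ȳ) = (1 − 0.16649950)·41000/1162 = 0.83350050·35.283993 = 29.409226.
SE(ȳ) = √(29.409226) = 5.42.

5.42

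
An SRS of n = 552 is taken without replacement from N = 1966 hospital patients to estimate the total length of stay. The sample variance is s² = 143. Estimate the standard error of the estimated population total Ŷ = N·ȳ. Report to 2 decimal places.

848.62

Var(Ŷ) = N²·Var(ȳ) = N²·(1 − n/N)·s²/n.
f = 552/1966 = 0.28077314; Var(ȳ) = 0.71922686·143/552 = 0.18632145.
Var(Ŷ) = 1966² · 0.18632145 = 720161.47.
SE(Ŷ) = √(720161.47) = 848.62.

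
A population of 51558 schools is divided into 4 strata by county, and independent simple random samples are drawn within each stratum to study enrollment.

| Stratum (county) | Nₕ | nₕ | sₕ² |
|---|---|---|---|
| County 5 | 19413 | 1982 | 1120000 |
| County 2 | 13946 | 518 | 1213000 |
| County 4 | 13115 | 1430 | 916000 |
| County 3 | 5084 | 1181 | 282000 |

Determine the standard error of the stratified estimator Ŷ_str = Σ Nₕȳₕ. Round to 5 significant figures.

Var(Ŷ_str) = Σₕ Nₕ²(1 − fₕ)sₕ²/nₕ.
County 5: 19413²·(1 − 1982/19413)·1120000/1982 = 1.9121825 × 10^11.
County 2: 13946²·(1 − 518/13946)·1213000/518 = 4.3852265 × 10^11.
County 4: 13115²·(1 − 1430/13115)·916000/1430 = 9.816495 × 10^10.
County 3: 5084²·(1 − 1181/5084)·282000/1181 = 4.73809 × 10^9.
Sum = 7.3264394 × 10^11.
SE = √(7.3264394 × 10^11) = 855950.

855950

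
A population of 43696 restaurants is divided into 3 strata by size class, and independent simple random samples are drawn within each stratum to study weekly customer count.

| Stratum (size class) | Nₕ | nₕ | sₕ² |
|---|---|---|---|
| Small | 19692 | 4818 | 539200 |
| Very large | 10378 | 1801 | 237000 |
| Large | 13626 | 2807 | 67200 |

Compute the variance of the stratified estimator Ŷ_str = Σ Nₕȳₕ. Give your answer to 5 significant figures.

4.8022 × 10^10

Var(Ŷ_str) = Σₕ Nₕ²(1 − fₕ)sₕ²/nₕ.
Small: 19692²·(1 − 4818/19692)·539200/4818 = 3.2779377 × 10^10.
Very large: 10378²·(1 − 1801/10378)·237000/1801 = 1.171342 × 10^10.
Large: 13626²·(1 − 2807/13626)·67200/2807 = 3.5292495 × 10^9.
Sum = 4.8022047 × 10^10.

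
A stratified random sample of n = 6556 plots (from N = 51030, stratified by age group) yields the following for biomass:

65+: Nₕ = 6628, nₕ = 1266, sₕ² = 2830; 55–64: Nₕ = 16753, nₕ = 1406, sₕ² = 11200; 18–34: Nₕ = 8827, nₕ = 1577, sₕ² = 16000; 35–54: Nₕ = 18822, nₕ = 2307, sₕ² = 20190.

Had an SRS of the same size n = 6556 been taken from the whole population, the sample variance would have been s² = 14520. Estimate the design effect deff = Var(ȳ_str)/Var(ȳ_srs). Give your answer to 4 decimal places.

1.0937

Var(ȳ_str) = Σ Wₕ²(1−fₕ)sₕ²/nₕ with Wₕ = Nₕ/51030:
  65+: (6628/51030)²·(1−1266/6628)·2830/1266 = 0.030507801
  55–64: (16753/51030)²·(1−1406/16753)·11200/1406 = 0.78649804
  18–34: (8827/51030)²·(1−1577/8827)·16000/1577 = 0.24933789
  35–54: (18822/51030)²·(1−2307/18822)·20190/2307 = 1.0446768
  → Var(ȳ_str) = 2.1110205.
Var(ȳ_srs) = (1 − 6556/51030)·14520/6556 = 1.9302266.
deff = 2.1110205 / 1.9302266 = 1.0937.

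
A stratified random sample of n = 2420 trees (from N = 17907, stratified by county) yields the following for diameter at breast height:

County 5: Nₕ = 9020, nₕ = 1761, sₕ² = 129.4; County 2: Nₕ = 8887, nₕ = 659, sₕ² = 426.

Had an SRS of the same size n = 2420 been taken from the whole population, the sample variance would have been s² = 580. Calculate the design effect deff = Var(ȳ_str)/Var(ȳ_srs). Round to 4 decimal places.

Var(ȳ_str) = Σ Wₕ²(1−fₕ)sₕ²/nₕ with Wₕ = Nₕ/17907:
  County 5: (9020/17907)²·(1−1761/9020)·129.4/1761 = 0.015004191
  County 2: (8887/17907)²·(1−659/8887)·426/659 = 0.14741035
  → Var(ȳ_str) = 0.16241454.
Var(ȳ_srs) = (1 − 2420/17907)·580/2420 = 0.20727985.
deff = 0.16241454 / 0.20727985 = 0.7836.

0.7836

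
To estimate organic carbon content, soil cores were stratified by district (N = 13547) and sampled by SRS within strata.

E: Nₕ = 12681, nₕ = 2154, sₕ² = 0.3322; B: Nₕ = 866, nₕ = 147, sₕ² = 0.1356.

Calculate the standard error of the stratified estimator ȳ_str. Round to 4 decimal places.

0.0107

Var(ȳ_str) = Σₕ Wₕ²(1 − fₕ)sₕ²/nₕ with Wₕ = Nₕ/N, N = 13547.
E: Wₕ = 0.93607441; term = 0.93607441²·(1 − 0.16986042)·0.3322/2154 = 1.1218268 × 10^-4.
B: Wₕ = 0.06392559; term = 0.06392559²·(1 − 0.16974596)·0.1356/147 = 3.1297012 × 10^-6.
Sum = 1.1531238 × 10^-4.
SE = √(1.1531238 × 10^-4) = 0.0107.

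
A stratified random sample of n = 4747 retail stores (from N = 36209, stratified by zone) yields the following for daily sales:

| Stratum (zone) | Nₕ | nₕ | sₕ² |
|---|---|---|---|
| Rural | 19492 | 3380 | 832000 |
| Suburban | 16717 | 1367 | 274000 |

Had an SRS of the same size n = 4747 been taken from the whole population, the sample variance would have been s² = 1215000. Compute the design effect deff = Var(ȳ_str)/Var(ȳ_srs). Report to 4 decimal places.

Var(ȳ_str) = Σ Wₕ²(1−fₕ)sₕ²/nₕ with Wₕ = Nₕ/36209:
  Rural: (19492/36209)²·(1−3380/19492)·832000/3380 = 58.962979
  Suburban: (16717/36209)²·(1−1367/16717)·274000/1367 = 39.229765
  → Var(ȳ_str) = 98.192744.
Var(ȳ_srs) = (1 − 4747/36209)·1215000/4747 = 222.39593.
deff = 98.192744 / 222.39593 = 0.4415.

0.4415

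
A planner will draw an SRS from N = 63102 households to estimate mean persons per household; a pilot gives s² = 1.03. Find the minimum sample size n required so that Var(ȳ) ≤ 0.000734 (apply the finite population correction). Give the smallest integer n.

1373

Without fpc, n₀ = s²/D = 1.03/0.000734 = 1403.2698.
With fpc, (1 − n/N)·s²/n ≤ D requires n ≥ n₀/(1 + n₀/N) = 1403.2698/(1 + 1403.2698/63102) = 1372.7426.
Rounding up, n = 1373.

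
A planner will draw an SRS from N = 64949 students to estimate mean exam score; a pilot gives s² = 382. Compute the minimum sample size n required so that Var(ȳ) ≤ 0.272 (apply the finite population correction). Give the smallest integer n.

1375

Without fpc, n₀ = s²/D = 382/0.272 = 1404.4118.
With fpc, (1 − n/N)·s²/n ≤ D requires n ≥ n₀/(1 + n₀/N) = 1404.4118/(1 + 1404.4118/64949) = 1374.6865.
Rounding up, n = 1375.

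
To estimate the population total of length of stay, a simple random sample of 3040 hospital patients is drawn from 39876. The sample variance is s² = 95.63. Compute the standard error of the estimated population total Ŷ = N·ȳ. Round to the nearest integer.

Var(Ŷ) = N²·Var(ȳ) = N²·(1 − n/N)·s²/n.
f = 3040/39876 = 0.07623633; Var(ȳ) = 0.92376367·95.63/3040 = 0.029059052.
Var(Ŷ) = 39876² · 0.029059052 = 4.6206664 × 10^7.
SE(Ŷ) = √(4.6206664 × 10^7) = 6798.

6798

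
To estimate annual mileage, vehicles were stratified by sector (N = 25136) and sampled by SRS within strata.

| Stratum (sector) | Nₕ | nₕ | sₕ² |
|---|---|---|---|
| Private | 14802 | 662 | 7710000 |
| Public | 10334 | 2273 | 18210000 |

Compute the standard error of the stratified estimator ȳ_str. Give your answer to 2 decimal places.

70.10

Var(ȳ_str) = Σₕ Wₕ²(1 − fₕ)sₕ²/nₕ with Wₕ = Nₕ/N, N = 25136.
Private: Wₕ = 0.58887651; term = 0.58887651²·(1 − 0.04472369)·7710000/662 = 3858.1034.
Public: Wₕ = 0.41112349; term = 0.41112349²·(1 − 0.21995355)·18210000/2273 = 1056.2715.
Sum = 4914.3749.
SE = √(4914.3749) = 70.10.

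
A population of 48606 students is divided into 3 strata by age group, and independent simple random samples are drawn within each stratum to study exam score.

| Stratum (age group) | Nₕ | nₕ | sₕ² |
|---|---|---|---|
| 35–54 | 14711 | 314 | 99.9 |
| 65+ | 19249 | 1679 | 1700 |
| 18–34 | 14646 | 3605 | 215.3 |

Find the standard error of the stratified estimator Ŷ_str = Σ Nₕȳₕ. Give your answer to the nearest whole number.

Var(Ŷ_str) = Σₕ Nₕ²(1 − fₕ)sₕ²/nₕ.
35–54: 14711²·(1 − 314/14711)·99.9/314 = 6.7382953 × 10^7.
65+: 19249²·(1 − 1679/19249)·1700/1679 = 3.4243501 × 10^8.
18–34: 14646²·(1 − 3605/14646)·215.3/3605 = 9.657533 × 10^6.
Sum = 4.194755 × 10^8.
SE = √(4.194755 × 10^8) = 20481.

20481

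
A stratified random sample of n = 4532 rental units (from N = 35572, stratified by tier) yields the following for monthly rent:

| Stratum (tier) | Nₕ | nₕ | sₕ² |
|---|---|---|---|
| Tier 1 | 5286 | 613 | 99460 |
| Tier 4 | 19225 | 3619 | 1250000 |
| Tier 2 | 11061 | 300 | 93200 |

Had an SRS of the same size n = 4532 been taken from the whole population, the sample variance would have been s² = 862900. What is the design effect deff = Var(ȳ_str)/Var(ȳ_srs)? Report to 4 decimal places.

Var(ȳ_str) = Σ Wₕ²(1−fₕ)sₕ²/nₕ with Wₕ = Nₕ/35572:
  Tier 1: (5286/35572)²·(1−613/5286)·99460/613 = 3.1673376
  Tier 4: (19225/35572)²·(1−3619/19225)·1250000/3619 = 81.896023
  Tier 2: (11061/35572)²·(1−300/11061)·93200/300 = 29.223021
  → Var(ȳ_str) = 114.28638.
Var(ȳ_srs) = (1 − 4532/35572)·862900/4532 = 166.14375.
deff = 114.28638 / 166.14375 = 0.6879.

0.6879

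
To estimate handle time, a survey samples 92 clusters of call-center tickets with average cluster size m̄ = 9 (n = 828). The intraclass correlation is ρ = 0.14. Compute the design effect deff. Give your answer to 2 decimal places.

deff = 1 + (9 − 1)·0.14 = 1 + 1.12 = 2.12.

2.12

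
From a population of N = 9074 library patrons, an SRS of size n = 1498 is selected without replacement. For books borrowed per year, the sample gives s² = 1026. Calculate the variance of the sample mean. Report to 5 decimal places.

0.57184

Under SRS without replacement, Var(ȳ) = (1 − f)·s²/n with f = n/N = 1498/9074 = 0.16508706.
Var(ȳ) = (1 − 0.16508706)·1026/1498 = 0.83491294·0.68491322 = 0.57184291.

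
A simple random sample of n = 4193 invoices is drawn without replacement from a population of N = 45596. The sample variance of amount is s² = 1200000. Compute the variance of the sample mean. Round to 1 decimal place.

Under SRS without replacement, Var(ȳ) = (1 − f)·s²/n with f = n/N = 4193/45596 = 0.09195982.
Var(ȳ) = (1 − 0.09195982)·1200000/4193 = 0.90804018·286.19127 = 259.87317.

259.9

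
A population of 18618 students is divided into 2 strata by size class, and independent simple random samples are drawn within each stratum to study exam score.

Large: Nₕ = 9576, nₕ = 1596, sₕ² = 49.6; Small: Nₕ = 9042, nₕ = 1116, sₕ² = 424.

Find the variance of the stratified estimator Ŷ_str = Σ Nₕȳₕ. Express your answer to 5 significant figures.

2.9603 × 10^7

Var(Ŷ_str) = Σₕ Nₕ²(1 − fₕ)sₕ²/nₕ.
Large: 9576²·(1 − 1596/9576)·49.6/1596 = 2.374848 × 10^6.
Small: 9042²·(1 − 1116/9042)·424/1116 = 2.7228282 × 10^7.
Sum = 2.960313 × 10^7.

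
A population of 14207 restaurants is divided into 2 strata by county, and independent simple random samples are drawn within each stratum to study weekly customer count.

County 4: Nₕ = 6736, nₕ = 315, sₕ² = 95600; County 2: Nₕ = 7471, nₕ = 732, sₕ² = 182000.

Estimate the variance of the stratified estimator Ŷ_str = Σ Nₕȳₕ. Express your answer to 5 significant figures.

Var(Ŷ_str) = Σₕ Nₕ²(1 − fₕ)sₕ²/nₕ.
County 4: 6736²·(1 − 315/6736)·95600/315 = 1.3126595 × 10^10.
County 2: 7471²·(1 − 732/7471)·182000/732 = 1.2517987 × 10^10.
Sum = 2.5644582 × 10^10.

2.5645 × 10^10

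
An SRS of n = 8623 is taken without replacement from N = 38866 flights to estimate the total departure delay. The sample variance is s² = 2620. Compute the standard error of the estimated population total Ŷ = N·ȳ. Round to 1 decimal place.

18898.1

Var(Ŷ) = N²·Var(ȳ) = N²·(1 − n/N)·s²/n.
f = 8623/38866 = 0.22186487; Var(ȳ) = 0.77813513·2620/8623 = 0.23642747.
Var(Ŷ) = 38866² · 0.23642747 = 3.5713929 × 10^8.
SE(Ŷ) = √(3.5713929 × 10^8) = 18898.1.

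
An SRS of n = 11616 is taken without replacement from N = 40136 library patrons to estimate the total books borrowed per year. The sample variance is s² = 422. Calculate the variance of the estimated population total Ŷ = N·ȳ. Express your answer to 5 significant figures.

Var(Ŷ) = N²·Var(ȳ) = N²·(1 − n/N)·s²/n.
f = 11616/40136 = 0.28941599; Var(ȳ) = 0.71058401·422/11616 = 0.02581495.
Var(Ŷ) = 40136² · 0.02581495 = 4.1585264 × 10^7.

4.1585 × 10^7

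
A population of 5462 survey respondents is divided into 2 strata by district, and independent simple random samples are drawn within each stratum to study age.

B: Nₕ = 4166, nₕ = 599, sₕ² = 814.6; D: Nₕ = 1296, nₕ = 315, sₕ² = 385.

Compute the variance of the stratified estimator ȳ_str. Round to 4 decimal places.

0.7295

Var(ȳ_str) = Σₕ Wₕ²(1 − fₕ)sₕ²/nₕ with Wₕ = Nₕ/N, N = 5462.
B: Wₕ = 0.76272428; term = 0.76272428²·(1 − 0.14378301)·814.6/599 = 0.67738655.
D: Wₕ = 0.23727572; term = 0.23727572²·(1 − 0.24305556)·385/315 = 0.052085974.
Sum = 0.72947252.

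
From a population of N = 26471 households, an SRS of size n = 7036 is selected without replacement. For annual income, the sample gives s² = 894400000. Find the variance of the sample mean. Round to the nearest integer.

Under SRS without replacement, Var(ȳ) = (1 − f)·s²/n with f = n/N = 7036/26471 = 0.26580031.
Var(ȳ) = (1 − 0.26580031)·894400000/7036 = 0.73419969·127117.68 = 93329.762.

93330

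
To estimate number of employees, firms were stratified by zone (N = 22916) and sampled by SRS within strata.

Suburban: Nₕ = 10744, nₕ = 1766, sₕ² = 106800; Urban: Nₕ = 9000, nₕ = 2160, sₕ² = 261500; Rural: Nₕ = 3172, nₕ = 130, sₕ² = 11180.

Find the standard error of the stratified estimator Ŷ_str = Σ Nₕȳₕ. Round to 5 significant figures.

Var(Ŷ_str) = Σₕ Nₕ²(1 − fₕ)sₕ²/nₕ.
Suburban: 10744²·(1 − 1766/10744)·106800/1766 = 5.8334591 × 10^9.
Urban: 9000²·(1 − 2160/9000)·261500/2160 = 7.45275 × 10^9.
Rural: 3172²·(1 − 130/3172)·11180/130 = 8.2983326 × 10^8.
Sum = 1.4116042 × 10^10.
SE = √(1.4116042 × 10^10) = 118810.

118810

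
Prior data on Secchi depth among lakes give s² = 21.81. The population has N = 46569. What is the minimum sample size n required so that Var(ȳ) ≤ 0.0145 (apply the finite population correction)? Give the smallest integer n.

1458

Without fpc, n₀ = s²/D = 21.81/0.0145 = 1504.1379.
With fpc, (1 − n/N)·s²/n ≤ D requires n ≥ n₀/(1 + n₀/N) = 1504.1379/(1 + 1504.1379/46569) = 1457.0756.
Rounding up, n = 1458.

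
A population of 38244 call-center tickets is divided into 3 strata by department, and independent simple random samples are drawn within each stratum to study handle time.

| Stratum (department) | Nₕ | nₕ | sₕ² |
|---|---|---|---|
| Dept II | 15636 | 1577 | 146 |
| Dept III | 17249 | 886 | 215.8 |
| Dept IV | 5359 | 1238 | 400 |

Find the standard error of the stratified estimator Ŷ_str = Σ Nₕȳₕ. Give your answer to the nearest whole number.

Var(Ŷ_str) = Σₕ Nₕ²(1 − fₕ)sₕ²/nₕ.
Dept II: 15636²·(1 − 1577/15636)·146/1577 = 2.0351726 × 10^7.
Dept III: 17249²·(1 − 886/17249)·215.8/886 = 6.8745547 × 10^7.
Dept IV: 5359²·(1 − 1238/5359)·400/1238 = 7.1355215 × 10^6.
Sum = 9.6232795 × 10^7.
SE = √(9.6232795 × 10^7) = 9810.

9810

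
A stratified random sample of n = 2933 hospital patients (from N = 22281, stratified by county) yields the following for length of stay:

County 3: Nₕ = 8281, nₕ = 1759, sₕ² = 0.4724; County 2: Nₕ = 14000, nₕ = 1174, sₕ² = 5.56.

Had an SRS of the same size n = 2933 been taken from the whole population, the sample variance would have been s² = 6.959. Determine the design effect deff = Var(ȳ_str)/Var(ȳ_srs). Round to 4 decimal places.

Var(ȳ_str) = Σ Wₕ²(1−fₕ)sₕ²/nₕ with Wₕ = Nₕ/22281:
  County 3: (8281/22281)²·(1−1759/8281)·0.4724/1759 = 2.9217178 × 10^-5
  County 2: (14000/22281)²·(1−1174/14000)·5.56/1174 = 0.001712997
  → Var(ȳ_str) = 0.0017422142.
Var(ȳ_srs) = (1 − 2933/22281)·6.959/2933 = 0.0020603271.
deff = 0.0017422142 / 0.0020603271 = 0.8456.

0.8456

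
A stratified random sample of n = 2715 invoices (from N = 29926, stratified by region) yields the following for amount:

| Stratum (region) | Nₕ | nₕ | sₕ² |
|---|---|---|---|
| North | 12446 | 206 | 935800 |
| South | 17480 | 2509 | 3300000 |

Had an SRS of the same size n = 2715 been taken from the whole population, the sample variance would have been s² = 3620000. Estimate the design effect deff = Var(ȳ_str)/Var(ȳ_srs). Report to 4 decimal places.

0.9544

Var(ȳ_str) = Σ Wₕ²(1−fₕ)sₕ²/nₕ with Wₕ = Nₕ/29926:
  North: (12446/29926)²·(1−206/12446)·935800/206 = 772.73341
  South: (17480/29926)²·(1−2509/17480)·3300000/2509 = 384.33344
  → Var(ȳ_str) = 1157.0669.
Var(ȳ_srs) = (1 − 2715/29926)·3620000/2715 = 1212.3683.
deff = 1157.0669 / 1212.3683 = 0.9544.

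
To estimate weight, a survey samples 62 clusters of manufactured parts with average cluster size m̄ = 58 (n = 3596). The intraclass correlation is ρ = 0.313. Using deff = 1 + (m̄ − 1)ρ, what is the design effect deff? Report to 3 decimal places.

18.841

deff = 1 + (58 − 1)·0.313 = 1 + 17.841 = 18.841.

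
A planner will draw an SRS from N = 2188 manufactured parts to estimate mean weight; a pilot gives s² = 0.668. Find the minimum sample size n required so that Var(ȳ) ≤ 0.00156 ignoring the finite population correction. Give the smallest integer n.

429

Without fpc, n₀ = s²/D = 0.668/0.00156 = 428.2051.
Rounding up, n = 429.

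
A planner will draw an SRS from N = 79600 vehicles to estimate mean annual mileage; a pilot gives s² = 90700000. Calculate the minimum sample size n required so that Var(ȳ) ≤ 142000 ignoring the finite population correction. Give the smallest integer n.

639

Without fpc, n₀ = s²/D = 90700000/142000 = 638.7324.
Rounding up, n = 639.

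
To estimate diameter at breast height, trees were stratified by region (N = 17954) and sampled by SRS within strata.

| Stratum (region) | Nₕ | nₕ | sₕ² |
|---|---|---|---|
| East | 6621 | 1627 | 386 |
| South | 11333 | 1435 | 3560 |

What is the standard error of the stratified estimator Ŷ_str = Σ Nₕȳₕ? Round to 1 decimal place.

16915.4

Var(Ŷ_str) = Σₕ Nₕ²(1 − fₕ)sₕ²/nₕ.
East: 6621²·(1 − 1627/6621)·386/1627 = 7.8446194 × 10^6.
South: 11333²·(1 − 1435/11333)·3560/1435 = 2.7828541 × 10^8.
Sum = 2.8613003 × 10^8.
SE = √(2.8613003 × 10^8) = 16915.4.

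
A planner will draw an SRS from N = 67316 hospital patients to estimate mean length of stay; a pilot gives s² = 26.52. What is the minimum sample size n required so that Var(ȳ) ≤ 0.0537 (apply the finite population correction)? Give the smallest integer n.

491

Without fpc, n₀ = s²/D = 26.52/0.0537 = 493.8547.
With fpc, (1 − n/N)·s²/n ≤ D requires n ≥ n₀/(1 + n₀/N) = 493.8547/(1 + 493.8547/67316) = 490.2580.
Rounding up, n = 491.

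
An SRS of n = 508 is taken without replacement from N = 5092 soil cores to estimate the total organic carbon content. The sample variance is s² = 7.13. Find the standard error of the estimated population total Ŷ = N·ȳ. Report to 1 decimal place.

Var(Ŷ) = N²·Var(ȳ) = N²·(1 − n/N)·s²/n.
f = 508/5092 = 0.09976434; Var(ȳ) = 0.90023566·7.13/508 = 0.012635197.
Var(Ŷ) = 5092² · 0.012635197 = 327611.25.
SE(Ŷ) = √(327611.25) = 572.4.

572.4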